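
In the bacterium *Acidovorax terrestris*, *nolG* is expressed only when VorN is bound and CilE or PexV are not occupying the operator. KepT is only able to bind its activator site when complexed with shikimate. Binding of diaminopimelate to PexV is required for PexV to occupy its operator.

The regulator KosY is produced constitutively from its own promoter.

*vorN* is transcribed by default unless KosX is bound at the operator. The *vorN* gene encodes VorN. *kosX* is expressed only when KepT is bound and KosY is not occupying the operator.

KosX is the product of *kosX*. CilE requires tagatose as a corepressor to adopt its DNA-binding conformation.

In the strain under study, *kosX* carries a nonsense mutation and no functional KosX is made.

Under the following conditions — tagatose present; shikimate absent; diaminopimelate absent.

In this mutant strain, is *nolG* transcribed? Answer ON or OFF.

Tagatose is present, so CilE is active.
Diaminopimelate is absent, so PexV is inactive.
KosX is non-functional in this strain, so it has no effect.
With no repressor bound, *vorN* is transcribed.
So VorN is produced and active.
With repressor CilE bound, *nolG* is not transcribed.

OFF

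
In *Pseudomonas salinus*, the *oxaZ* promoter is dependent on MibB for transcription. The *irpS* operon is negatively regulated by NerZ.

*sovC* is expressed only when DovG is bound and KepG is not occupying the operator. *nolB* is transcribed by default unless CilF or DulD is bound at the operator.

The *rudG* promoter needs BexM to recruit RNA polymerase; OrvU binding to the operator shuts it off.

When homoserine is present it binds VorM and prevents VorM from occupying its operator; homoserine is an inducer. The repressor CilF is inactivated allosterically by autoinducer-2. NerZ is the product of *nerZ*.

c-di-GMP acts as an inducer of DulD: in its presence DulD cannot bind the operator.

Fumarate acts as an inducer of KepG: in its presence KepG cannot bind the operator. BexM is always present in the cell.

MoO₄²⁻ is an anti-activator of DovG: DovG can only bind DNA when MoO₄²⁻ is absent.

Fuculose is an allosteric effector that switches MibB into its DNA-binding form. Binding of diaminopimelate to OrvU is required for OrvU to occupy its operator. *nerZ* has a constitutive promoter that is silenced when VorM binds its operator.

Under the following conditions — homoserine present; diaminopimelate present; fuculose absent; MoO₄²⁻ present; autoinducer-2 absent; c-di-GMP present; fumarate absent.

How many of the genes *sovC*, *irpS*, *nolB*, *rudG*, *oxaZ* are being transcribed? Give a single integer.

0

MoO₄²⁻ is present, so DovG is inactive.
Fumarate is absent, so KepG is active.
With repressor KepG bound, *sovC* is not transcribed.
→ *sovC* is OFF.
Homoserine is present, so VorM is inactive.
With no repressor bound, *nerZ* is transcribed.
So NerZ is produced and active.
With repressor NerZ bound, *irpS* is not transcribed.
→ *irpS* is OFF.
Autoinducer-2 is absent, so CilF is active.
c-di-GMP is present, so DulD is inactive.
With repressor CilF bound, *nolB* is not transcribed.
→ *nolB* is OFF.
BexM is produced constitutively and is active.
Diaminopimelate is present, so OrvU is active.
With repressor OrvU bound, *rudG* is not transcribed.
→ *rudG* is OFF.
Fuculose is absent, so MibB is inactive.
Required activator MibB is absent, so *oxaZ* is not transcribed.
→ *oxaZ* is OFF.
0 of the 5 genes are transcribed.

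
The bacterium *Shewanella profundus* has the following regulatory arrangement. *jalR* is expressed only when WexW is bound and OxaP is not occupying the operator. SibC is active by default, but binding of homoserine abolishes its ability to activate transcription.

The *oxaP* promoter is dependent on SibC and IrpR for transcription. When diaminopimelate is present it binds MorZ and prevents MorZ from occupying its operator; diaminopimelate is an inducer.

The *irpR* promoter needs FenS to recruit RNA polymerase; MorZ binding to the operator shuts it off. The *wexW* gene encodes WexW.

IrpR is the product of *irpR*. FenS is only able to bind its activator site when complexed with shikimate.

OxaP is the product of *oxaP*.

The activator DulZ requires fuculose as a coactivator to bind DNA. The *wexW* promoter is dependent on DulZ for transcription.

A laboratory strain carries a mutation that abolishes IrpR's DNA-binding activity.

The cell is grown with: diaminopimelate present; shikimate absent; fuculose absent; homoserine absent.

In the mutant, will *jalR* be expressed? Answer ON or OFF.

OFF

Fuculose is absent, so DulZ is inactive.
Required activator DulZ is absent, so *wexW* is not transcribed.
So WexW is not produced.
Homoserine is absent, so SibC is active.
IrpR is non-functional in this strain, so it has no effect.
Required activator IrpR is absent, so *oxaP* is not transcribed.
So OxaP is not produced.
Required activator WexW is absent, so *jalR* is not transcribed.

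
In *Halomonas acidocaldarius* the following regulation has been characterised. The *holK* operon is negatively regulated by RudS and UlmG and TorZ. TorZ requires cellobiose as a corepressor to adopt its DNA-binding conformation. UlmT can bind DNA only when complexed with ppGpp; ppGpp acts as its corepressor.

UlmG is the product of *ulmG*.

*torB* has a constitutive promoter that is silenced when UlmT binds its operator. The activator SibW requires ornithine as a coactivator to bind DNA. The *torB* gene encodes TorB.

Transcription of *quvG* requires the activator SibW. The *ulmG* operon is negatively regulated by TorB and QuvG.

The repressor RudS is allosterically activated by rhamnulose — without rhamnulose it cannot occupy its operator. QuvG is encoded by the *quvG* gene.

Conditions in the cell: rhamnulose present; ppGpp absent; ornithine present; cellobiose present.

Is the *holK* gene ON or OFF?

Rhamnulose is present, so RudS is active.
ppGpp is absent, so UlmT is inactive.
With no repressor bound, *torB* is transcribed.
So TorB is produced and active.
Ornithine is present, so SibW is active.
No repressor is bound and SibW is active, so *quvG* is transcribed.
So QuvG is produced and active.
With repressor TorB bound, *ulmG* is not transcribed.
So UlmG is not produced.
Cellobiose is present, so TorZ is active.
With repressor RudS bound, *holK* is not transcribed.

OFF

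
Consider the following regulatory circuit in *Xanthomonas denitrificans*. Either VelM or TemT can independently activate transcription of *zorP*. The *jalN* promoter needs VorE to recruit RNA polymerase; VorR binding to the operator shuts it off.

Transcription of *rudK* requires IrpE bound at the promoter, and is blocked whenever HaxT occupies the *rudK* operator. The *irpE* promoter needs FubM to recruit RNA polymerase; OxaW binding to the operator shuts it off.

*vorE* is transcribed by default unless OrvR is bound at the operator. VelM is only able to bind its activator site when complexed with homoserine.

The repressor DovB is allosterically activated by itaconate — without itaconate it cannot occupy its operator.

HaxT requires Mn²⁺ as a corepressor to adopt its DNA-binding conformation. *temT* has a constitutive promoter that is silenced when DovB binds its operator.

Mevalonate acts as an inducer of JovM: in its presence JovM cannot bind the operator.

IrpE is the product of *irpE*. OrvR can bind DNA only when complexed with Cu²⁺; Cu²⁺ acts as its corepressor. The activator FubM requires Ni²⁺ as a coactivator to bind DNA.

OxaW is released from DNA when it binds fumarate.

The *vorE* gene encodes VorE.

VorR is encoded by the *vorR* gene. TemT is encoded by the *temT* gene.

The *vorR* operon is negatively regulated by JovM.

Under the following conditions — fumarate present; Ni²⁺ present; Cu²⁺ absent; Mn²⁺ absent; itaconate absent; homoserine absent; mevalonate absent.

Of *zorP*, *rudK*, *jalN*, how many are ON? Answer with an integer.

3

Homoserine is absent, so VelM is inactive.
Itaconate is absent, so DovB is inactive.
With no repressor bound, *temT* is transcribed.
So TemT is produced and active.
Activator TemT is present, so *zorP* is transcribed.
→ *zorP* is ON.
Mn²⁺ is absent, so HaxT is inactive.
Ni²⁺ is present, so FubM is active.
Fumarate is present, so OxaW is inactive.
No repressor is bound and FubM is active, so *irpE* is transcribed.
So IrpE is produced and active.
No repressor is bound and IrpE is active, so *rudK* is transcribed.
→ *rudK* is ON.
Mevalonate is absent, so JovM is active.
With repressor JovM bound, *vorR* is not transcribed.
So VorR is not produced.
Cu²⁺ is absent, so OrvR is inactive.
With no repressor bound, *vorE* is transcribed.
So VorE is produced and active.
No repressor is bound and VorE is active, so *jalN* is transcribed.
→ *jalN* is ON.
3 of the 3 genes are transcribed.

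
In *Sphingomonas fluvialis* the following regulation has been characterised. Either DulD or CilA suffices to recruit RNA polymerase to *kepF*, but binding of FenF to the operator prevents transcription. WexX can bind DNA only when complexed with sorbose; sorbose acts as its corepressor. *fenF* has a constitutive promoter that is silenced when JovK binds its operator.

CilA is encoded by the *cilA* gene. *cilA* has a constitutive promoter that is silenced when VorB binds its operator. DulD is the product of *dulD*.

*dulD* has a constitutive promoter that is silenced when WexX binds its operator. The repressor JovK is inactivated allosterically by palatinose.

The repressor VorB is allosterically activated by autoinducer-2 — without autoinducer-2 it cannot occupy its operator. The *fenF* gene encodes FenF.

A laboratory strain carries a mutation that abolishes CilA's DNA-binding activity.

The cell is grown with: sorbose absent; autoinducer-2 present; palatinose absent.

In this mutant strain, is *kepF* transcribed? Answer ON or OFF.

Sorbose is absent, so WexX is inactive.
With no repressor bound, *dulD* is transcribed.
So DulD is produced and active.
Palatinose is absent, so JovK is active.
With repressor JovK bound, *fenF* is not transcribed.
So FenF is not produced.
CilA is non-functional in this strain, so it has no effect.
Activator DulD is present, so *kepF* is transcribed.

ON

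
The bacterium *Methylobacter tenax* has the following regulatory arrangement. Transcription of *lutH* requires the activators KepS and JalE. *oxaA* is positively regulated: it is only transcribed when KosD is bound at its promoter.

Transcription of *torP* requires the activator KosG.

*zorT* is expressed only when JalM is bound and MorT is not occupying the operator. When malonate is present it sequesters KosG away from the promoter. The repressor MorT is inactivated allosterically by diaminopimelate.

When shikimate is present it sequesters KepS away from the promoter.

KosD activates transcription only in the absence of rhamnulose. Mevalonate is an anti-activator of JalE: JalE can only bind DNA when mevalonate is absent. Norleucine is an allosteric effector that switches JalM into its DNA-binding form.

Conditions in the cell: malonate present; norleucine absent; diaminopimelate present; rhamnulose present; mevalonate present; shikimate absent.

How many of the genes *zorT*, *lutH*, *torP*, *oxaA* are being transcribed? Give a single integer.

Norleucine is absent, so JalM is inactive.
Diaminopimelate is present, so MorT is inactive.
Required activator JalM is absent, so *zorT* is not transcribed.
→ *zorT* is OFF.
Shikimate is absent, so KepS is active.
Mevalonate is present, so JalE is inactive.
Required activator JalE is absent, so *lutH* is not transcribed.
→ *lutH* is OFF.
Malonate is present, so KosG is inactive.
Required activator KosG is absent, so *torP* is not transcribed.
→ *torP* is OFF.
Rhamnulose is present, so KosD is inactive.
Required activator KosD is absent, so *oxaA* is not transcribed.
→ *oxaA* is OFF.
0 of the 4 genes are transcribed.

0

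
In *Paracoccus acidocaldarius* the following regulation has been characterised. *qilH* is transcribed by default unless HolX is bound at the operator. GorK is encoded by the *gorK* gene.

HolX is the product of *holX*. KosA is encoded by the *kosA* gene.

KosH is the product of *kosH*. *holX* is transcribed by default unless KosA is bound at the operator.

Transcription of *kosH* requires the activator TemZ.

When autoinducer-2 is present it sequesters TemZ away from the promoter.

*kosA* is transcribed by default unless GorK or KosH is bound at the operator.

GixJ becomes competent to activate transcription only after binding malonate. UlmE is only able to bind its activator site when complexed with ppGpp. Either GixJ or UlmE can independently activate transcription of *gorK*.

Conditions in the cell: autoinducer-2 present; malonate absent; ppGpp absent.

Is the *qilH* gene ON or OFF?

Malonate is absent, so GixJ is inactive.
ppGpp is absent, so UlmE is inactive.
No activator is available at the *gorK* promoter, so *gorK* is not transcribed.
So GorK is not produced.
Autoinducer-2 is present, so TemZ is inactive.
Required activator TemZ is absent, so *kosH* is not transcribed.
So KosH is not produced.
With no repressor bound, *kosA* is transcribed.
So KosA is produced and active.
With repressor KosA bound, *holX* is not transcribed.
So HolX is not produced.
With no repressor bound, *qilH* is transcribed.

ON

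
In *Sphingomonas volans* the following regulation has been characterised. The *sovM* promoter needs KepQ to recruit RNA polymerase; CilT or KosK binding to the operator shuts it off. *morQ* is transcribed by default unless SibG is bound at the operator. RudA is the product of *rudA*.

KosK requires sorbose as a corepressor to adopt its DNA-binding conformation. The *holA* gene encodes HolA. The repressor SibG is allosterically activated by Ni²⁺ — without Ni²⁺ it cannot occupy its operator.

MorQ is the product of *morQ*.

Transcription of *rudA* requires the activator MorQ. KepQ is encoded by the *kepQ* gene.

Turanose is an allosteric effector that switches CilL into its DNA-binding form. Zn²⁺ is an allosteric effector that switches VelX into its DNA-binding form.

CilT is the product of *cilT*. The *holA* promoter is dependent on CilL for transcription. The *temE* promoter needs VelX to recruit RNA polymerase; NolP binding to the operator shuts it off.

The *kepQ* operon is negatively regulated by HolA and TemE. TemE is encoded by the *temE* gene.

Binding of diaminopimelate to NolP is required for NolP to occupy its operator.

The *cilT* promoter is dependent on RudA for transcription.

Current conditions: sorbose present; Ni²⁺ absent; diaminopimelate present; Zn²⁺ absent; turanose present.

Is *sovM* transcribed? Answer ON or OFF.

Turanose is present, so CilL is active.
No repressor is bound and CilL is active, so *holA* is transcribed.
So HolA is produced and active.
Zn²⁺ is absent, so VelX is inactive.
Diaminopimelate is present, so NolP is active.
With repressor NolP bound, *temE* is not transcribed.
So TemE is not produced.
With repressor HolA bound, *kepQ* is not transcribed.
So KepQ is not produced.
Ni²⁺ is absent, so SibG is inactive.
With no repressor bound, *morQ* is transcribed.
So MorQ is produced and active.
No repressor is bound and MorQ is active, so *rudA* is transcribed.
So RudA is produced and active.
No repressor is bound and RudA is active, so *cilT* is transcribed.
So CilT is produced and active.
Sorbose is present, so KosK is active.
With repressor CilT bound, *sovM* is not transcribed.

OFF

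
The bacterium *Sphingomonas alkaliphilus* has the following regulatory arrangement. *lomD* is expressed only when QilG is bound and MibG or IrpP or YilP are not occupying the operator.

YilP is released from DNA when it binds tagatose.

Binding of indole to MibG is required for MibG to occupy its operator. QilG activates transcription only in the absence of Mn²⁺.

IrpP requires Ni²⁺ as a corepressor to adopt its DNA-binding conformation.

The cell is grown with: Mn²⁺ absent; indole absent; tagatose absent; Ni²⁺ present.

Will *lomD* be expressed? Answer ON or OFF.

Indole is absent, so MibG is inactive.
Mn²⁺ is absent, so QilG is active.
Ni²⁺ is present, so IrpP is active.
Tagatose is absent, so YilP is active.
With repressor IrpP bound, *lomD* is not transcribed.

OFF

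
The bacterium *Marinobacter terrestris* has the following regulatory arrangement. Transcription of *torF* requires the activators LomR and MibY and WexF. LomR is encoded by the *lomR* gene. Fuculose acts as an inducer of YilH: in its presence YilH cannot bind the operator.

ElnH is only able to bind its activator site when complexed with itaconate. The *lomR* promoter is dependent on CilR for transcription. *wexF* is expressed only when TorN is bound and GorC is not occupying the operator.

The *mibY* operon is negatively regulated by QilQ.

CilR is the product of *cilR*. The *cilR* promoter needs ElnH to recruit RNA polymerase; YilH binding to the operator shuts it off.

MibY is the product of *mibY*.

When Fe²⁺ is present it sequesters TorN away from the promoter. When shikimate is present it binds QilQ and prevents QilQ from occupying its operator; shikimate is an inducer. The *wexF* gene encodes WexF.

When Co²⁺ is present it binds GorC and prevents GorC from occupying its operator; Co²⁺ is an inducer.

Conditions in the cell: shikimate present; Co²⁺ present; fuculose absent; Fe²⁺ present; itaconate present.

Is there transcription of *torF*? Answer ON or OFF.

Fuculose is absent, so YilH is active.
Itaconate is present, so ElnH is active.
With repressor YilH bound, *cilR* is not transcribed.
So CilR is not produced.
Required activator CilR is absent, so *lomR* is not transcribed.
So LomR is not produced.
Shikimate is present, so QilQ is inactive.
With no repressor bound, *mibY* is transcribed.
So MibY is produced and active.
Co²⁺ is present, so GorC is inactive.
Fe²⁺ is present, so TorN is inactive.
Required activator TorN is absent, so *wexF* is not transcribed.
So WexF is not produced.
Required activator LomR is absent, so *torF* is not transcribed.

OFF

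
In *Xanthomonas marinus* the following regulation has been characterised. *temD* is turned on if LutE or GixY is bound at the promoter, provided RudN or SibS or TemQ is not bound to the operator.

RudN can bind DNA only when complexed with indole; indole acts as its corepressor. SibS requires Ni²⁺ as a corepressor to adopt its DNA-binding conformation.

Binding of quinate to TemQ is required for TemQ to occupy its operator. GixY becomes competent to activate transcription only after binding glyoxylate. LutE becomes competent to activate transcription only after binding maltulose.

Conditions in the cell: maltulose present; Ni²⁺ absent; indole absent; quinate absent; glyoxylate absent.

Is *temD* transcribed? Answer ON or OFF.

ON

Maltulose is present, so LutE is active.
Indole is absent, so RudN is inactive.
Ni²⁺ is absent, so SibS is inactive.
Quinate is absent, so TemQ is inactive.
Glyoxylate is absent, so GixY is inactive.
Activator LutE is present, so *temD* is transcribed.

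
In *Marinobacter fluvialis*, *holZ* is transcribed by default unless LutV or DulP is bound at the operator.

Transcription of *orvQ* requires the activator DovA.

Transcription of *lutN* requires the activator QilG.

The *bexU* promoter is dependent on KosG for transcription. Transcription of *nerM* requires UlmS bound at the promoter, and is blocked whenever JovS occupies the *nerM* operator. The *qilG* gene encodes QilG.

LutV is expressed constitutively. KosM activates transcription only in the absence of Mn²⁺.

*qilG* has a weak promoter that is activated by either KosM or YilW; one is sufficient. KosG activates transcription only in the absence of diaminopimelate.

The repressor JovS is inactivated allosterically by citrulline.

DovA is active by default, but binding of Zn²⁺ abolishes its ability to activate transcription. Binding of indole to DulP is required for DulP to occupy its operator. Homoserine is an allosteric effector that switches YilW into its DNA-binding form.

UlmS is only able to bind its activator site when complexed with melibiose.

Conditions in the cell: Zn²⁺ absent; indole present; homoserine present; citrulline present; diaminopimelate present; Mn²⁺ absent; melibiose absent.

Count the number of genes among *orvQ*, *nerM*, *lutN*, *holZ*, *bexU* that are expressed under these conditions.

2

Zn²⁺ is absent, so DovA is active.
No repressor is bound and DovA is active, so *orvQ* is transcribed.
→ *orvQ* is ON.
Citrulline is present, so JovS is inactive.
Melibiose is absent, so UlmS is inactive.
Required activator UlmS is absent, so *nerM* is not transcribed.
→ *nerM* is OFF.
Mn²⁺ is absent, so KosM is active.
Homoserine is present, so YilW is active.
Activator KosM is present, so *qilG* is transcribed.
So QilG is produced and active.
No repressor is bound and QilG is active, so *lutN* is transcribed.
→ *lutN* is ON.
LutV is produced constitutively and is active.
Indole is present, so DulP is active.
With repressor LutV bound, *holZ* is not transcribed.
→ *holZ* is OFF.
Diaminopimelate is present, so KosG is inactive.
Required activator KosG is absent, so *bexU* is not transcribed.
→ *bexU* is OFF.
2 of the 5 genes are transcribed.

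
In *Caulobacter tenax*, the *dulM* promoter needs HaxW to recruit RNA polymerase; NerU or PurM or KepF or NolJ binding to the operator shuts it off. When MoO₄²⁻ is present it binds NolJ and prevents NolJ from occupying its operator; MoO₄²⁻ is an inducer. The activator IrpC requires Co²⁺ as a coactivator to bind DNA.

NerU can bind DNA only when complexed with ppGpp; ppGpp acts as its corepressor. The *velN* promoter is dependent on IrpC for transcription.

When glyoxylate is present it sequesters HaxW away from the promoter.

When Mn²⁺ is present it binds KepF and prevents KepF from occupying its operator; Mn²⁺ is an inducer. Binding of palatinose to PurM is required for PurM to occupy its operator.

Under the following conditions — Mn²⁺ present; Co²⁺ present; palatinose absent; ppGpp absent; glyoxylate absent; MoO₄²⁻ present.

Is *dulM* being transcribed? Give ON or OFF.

ON

ppGpp is absent, so NerU is inactive.
Palatinose is absent, so PurM is inactive.
Glyoxylate is absent, so HaxW is active.
Mn²⁺ is present, so KepF is inactive.
MoO₄²⁻ is present, so NolJ is inactive.
No repressor is bound and HaxW is active, so *dulM* is transcribed.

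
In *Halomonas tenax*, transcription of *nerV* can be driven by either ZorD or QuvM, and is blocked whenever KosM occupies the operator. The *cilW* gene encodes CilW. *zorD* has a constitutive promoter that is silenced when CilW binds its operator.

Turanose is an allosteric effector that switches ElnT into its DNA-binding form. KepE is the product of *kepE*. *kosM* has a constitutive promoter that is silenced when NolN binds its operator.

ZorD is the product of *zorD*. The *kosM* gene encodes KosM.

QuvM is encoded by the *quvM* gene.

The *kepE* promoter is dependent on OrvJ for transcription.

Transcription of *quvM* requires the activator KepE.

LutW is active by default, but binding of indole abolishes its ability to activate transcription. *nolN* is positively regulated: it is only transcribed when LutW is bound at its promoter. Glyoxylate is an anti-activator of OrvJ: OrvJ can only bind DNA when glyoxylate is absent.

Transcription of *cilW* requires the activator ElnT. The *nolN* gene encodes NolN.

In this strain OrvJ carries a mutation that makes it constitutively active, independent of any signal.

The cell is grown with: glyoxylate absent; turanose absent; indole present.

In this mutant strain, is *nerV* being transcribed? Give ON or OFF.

Indole is present, so LutW is inactive.
Required activator LutW is absent, so *nolN* is not transcribed.
So NolN is not produced.
With no repressor bound, *kosM* is transcribed.
So KosM is produced and active.
Turanose is absent, so ElnT is inactive.
Required activator ElnT is absent, so *cilW* is not transcribed.
So CilW is not produced.
With no repressor bound, *zorD* is transcribed.
So ZorD is produced and active.
OrvJ is constitutively active in this strain.
No repressor is bound and OrvJ is active, so *kepE* is transcribed.
So KepE is produced and active.
No repressor is bound and KepE is active, so *quvM* is transcribed.
So QuvM is produced and active.
With repressor KosM bound, *nerV* is not transcribed.

OFF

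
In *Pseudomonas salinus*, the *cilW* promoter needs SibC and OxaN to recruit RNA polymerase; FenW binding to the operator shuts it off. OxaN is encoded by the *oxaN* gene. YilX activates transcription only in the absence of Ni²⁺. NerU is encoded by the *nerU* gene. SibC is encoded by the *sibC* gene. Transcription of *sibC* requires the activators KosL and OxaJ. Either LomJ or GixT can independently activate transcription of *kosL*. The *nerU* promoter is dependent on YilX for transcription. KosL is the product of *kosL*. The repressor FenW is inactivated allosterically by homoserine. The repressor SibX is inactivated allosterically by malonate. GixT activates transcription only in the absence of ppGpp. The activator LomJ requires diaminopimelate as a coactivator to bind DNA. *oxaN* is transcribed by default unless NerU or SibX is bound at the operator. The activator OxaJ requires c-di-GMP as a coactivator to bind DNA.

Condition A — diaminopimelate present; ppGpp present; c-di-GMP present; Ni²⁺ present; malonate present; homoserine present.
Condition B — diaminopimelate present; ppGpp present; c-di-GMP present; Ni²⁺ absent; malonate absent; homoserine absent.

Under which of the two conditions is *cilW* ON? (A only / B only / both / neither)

A only

Condition A:
Diaminopimelate is present, so LomJ is active.
ppGpp is present, so GixT is inactive.
Activator LomJ is present, so *kosL* is transcribed.
So KosL is produced and active.
c-di-GMP is present, so OxaJ is active.
No repressor is bound and KosL and OxaJ are active, so *sibC* is transcribed.
So SibC is produced and active.
Ni²⁺ is present, so YilX is inactive.
Required activator YilX is absent, so *nerU* is not transcribed.
So NerU is not produced.
Malonate is present, so SibX is inactive.
With no repressor bound, *oxaN* is transcribed.
So OxaN is produced and active.
Homoserine is present, so FenW is inactive.
No repressor is bound and SibC and OxaN are active, so *cilW* is transcribed.
→ *cilW* is ON in A.
Condition B:
Diaminopimelate is present, so LomJ is active.
ppGpp is present, so GixT is inactive.
Activator LomJ is present, so *kosL* is transcribed.
So KosL is produced and active.
c-di-GMP is present, so OxaJ is active.
No repressor is bound and KosL and OxaJ are active, so *sibC* is transcribed.
So SibC is produced and active.
Ni²⁺ is absent, so YilX is active.
No repressor is bound and YilX is active, so *nerU* is transcribed.
So NerU is produced and active.
Malonate is absent, so SibX is active.
With repressor NerU bound, *oxaN* is not transcribed.
So OxaN is not produced.
Homoserine is absent, so FenW is active.
With repressor FenW bound, *cilW* is not transcribed.
→ *cilW* is OFF in B.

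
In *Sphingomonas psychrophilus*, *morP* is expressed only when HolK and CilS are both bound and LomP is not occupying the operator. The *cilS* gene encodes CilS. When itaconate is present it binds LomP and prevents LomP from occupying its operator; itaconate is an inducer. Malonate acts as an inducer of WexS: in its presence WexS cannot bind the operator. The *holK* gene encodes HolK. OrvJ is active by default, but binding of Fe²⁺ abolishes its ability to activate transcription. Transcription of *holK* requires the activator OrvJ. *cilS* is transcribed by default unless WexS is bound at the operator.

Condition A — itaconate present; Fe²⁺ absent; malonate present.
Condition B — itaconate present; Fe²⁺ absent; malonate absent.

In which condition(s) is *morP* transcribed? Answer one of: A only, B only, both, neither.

Condition A:
Itaconate is present, so LomP is inactive.
Fe²⁺ is absent, so OrvJ is active.
No repressor is bound and OrvJ is active, so *holK* is transcribed.
So HolK is produced and active.
Malonate is present, so WexS is inactive.
With no repressor bound, *cilS* is transcribed.
So CilS is produced and active.
No repressor is bound and HolK and CilS are active, so *morP* is transcribed.
→ *morP* is ON in A.
Condition B:
Itaconate is present, so LomP is inactive.
Fe²⁺ is absent, so OrvJ is active.
No repressor is bound and OrvJ is active, so *holK* is transcribed.
So HolK is produced and active.
Malonate is absent, so WexS is active.
With repressor WexS bound, *cilS* is not transcribed.
So CilS is not produced.
Required activator CilS is absent, so *morP* is not transcribed.
→ *morP* is OFF in B.

A only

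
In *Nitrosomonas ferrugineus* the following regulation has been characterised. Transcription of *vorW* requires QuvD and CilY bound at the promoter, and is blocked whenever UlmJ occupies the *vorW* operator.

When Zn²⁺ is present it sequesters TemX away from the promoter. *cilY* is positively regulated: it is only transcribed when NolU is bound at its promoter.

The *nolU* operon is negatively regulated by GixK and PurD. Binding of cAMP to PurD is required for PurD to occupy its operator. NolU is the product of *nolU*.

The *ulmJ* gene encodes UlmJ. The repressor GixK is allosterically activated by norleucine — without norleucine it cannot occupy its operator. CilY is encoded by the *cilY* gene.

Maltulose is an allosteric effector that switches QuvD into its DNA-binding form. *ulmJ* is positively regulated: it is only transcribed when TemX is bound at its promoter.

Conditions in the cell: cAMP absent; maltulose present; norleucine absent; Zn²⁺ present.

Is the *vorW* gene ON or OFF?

ON

Zn²⁺ is present, so TemX is inactive.
Required activator TemX is absent, so *ulmJ* is not transcribed.
So UlmJ is not produced.
Maltulose is present, so QuvD is active.
Norleucine is absent, so GixK is inactive.
cAMP is absent, so PurD is inactive.
With no repressor bound, *nolU* is transcribed.
So NolU is produced and active.
No repressor is bound and NolU is active, so *cilY* is transcribed.
So CilY is produced and active.
No repressor is bound and QuvD and CilY are active, so *vorW* is transcribed.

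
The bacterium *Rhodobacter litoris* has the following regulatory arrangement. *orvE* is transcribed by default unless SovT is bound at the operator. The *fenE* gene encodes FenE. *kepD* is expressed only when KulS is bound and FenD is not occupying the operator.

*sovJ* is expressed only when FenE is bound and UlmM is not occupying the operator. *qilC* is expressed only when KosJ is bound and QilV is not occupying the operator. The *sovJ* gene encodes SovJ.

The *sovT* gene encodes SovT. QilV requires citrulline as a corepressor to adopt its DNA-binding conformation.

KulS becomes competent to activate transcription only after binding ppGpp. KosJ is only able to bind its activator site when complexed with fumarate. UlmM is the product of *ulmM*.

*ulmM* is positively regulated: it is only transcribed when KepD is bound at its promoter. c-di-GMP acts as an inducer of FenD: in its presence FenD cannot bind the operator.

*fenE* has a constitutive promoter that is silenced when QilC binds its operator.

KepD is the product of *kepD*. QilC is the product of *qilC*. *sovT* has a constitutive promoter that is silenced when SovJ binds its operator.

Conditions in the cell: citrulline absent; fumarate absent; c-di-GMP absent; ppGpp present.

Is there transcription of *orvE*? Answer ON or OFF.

ON

Citrulline is absent, so QilV is inactive.
Fumarate is absent, so KosJ is inactive.
Required activator KosJ is absent, so *qilC* is not transcribed.
So QilC is not produced.
With no repressor bound, *fenE* is transcribed.
So FenE is produced and active.
ppGpp is present, so KulS is active.
c-di-GMP is absent, so FenD is active.
With repressor FenD bound, *kepD* is not transcribed.
So KepD is not produced.
Required activator KepD is absent, so *ulmM* is not transcribed.
So UlmM is not produced.
No repressor is bound and FenE is active, so *sovJ* is transcribed.
So SovJ is produced and active.
With repressor SovJ bound, *sovT* is not transcribed.
So SovT is not produced.
With no repressor bound, *orvE* is transcribed.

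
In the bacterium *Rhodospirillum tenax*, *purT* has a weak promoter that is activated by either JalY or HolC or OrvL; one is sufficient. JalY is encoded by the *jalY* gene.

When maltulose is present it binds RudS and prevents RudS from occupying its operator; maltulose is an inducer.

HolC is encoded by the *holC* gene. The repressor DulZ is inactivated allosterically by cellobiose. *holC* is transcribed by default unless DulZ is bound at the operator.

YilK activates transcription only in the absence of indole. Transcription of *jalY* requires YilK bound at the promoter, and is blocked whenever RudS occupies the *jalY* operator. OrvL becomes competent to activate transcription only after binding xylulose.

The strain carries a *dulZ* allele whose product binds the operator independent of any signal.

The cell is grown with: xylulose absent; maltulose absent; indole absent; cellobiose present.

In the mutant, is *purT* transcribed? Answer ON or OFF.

OFF

Indole is absent, so YilK is active.
Maltulose is absent, so RudS is active.
With repressor RudS bound, *jalY* is not transcribed.
So JalY is not produced.
DulZ is constitutively active in this strain.
With repressor DulZ bound, *holC* is not transcribed.
So HolC is not produced.
Xylulose is absent, so OrvL is inactive.
No activator is available at the *purT* promoter, so *purT* is not transcribed.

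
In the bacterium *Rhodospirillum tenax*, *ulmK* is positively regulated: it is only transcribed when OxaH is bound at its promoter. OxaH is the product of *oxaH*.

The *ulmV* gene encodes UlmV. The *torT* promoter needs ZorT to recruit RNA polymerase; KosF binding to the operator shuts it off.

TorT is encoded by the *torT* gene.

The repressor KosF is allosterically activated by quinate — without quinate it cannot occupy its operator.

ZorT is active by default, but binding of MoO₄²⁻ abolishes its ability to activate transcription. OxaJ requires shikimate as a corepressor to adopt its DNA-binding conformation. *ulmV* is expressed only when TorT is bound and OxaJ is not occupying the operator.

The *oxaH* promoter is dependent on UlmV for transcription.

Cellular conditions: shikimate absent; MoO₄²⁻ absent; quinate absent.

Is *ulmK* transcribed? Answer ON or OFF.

MoO₄²⁻ is absent, so ZorT is active.
Quinate is absent, so KosF is inactive.
No repressor is bound and ZorT is active, so *torT* is transcribed.
So TorT is produced and active.
Shikimate is absent, so OxaJ is inactive.
No repressor is bound and TorT is active, so *ulmV* is transcribed.
So UlmV is produced and active.
No repressor is bound and UlmV is active, so *oxaH* is transcribed.
So OxaH is produced and active.
No repressor is bound and OxaH is active, so *ulmK* is transcribed.

ON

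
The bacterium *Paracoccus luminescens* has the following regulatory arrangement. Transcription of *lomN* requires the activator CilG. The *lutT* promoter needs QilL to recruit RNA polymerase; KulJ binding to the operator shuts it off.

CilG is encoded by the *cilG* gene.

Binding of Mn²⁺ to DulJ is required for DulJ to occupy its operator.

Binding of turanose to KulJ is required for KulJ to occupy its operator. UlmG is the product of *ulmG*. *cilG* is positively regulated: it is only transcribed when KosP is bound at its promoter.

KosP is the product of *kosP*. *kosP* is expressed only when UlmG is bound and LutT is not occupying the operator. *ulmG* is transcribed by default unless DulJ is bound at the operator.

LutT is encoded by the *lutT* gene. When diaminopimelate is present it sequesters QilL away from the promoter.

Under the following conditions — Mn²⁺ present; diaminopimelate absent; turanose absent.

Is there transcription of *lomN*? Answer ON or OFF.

Turanose is absent, so KulJ is inactive.
Diaminopimelate is absent, so QilL is active.
No repressor is bound and QilL is active, so *lutT* is transcribed.
So LutT is produced and active.
Mn²⁺ is present, so DulJ is active.
With repressor DulJ bound, *ulmG* is not transcribed.
So UlmG is not produced.
With repressor LutT bound, *kosP* is not transcribed.
So KosP is not produced.
Required activator KosP is absent, so *cilG* is not transcribed.
So CilG is not produced.
Required activator CilG is absent, so *lomN* is not transcribed.

OFF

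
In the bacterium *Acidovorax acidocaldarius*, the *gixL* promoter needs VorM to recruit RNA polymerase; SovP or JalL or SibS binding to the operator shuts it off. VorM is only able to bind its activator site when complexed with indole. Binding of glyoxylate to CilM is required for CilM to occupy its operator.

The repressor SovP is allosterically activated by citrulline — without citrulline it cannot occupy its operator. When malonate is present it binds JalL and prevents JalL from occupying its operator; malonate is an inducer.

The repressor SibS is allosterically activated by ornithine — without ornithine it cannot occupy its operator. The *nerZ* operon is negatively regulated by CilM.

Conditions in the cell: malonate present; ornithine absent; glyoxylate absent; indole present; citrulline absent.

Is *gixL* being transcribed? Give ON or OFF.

ON

Indole is present, so VorM is active.
Citrulline is absent, so SovP is inactive.
Malonate is present, so JalL is inactive.
Ornithine is absent, so SibS is inactive.
No repressor is bound and VorM is active, so *gixL* is transcribed.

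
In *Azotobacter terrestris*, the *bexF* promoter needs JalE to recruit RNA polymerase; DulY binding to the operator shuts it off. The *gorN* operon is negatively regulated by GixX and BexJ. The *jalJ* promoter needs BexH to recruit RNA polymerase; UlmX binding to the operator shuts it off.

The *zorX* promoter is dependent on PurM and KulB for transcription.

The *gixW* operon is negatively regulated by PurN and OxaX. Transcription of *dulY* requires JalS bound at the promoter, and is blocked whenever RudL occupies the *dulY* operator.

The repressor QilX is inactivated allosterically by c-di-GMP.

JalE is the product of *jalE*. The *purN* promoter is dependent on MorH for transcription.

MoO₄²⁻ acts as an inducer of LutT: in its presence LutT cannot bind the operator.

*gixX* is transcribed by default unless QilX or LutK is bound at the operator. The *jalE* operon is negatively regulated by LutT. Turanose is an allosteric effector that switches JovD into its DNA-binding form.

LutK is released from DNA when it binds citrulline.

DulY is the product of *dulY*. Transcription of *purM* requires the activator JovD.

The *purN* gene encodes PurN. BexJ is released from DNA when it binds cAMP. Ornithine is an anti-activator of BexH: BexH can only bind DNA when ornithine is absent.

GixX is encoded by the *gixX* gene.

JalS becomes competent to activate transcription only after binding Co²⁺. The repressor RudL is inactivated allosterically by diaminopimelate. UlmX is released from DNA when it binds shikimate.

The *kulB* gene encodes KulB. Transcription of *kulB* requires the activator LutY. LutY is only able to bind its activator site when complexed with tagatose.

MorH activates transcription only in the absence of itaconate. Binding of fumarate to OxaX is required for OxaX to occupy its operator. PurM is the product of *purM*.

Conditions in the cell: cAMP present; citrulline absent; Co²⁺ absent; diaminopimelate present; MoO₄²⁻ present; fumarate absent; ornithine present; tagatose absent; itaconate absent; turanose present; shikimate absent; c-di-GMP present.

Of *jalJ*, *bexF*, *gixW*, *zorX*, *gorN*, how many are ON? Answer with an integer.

2

Ornithine is present, so BexH is inactive.
Shikimate is absent, so UlmX is active.
With repressor UlmX bound, *jalJ* is not transcribed.
→ *jalJ* is OFF.
Diaminopimelate is present, so RudL is inactive.
Co²⁺ is absent, so JalS is inactive.
Required activator JalS is absent, so *dulY* is not transcribed.
So DulY is not produced.
MoO₄²⁻ is present, so LutT is inactive.
With no repressor bound, *jalE* is transcribed.
So JalE is produced and active.
No repressor is bound and JalE is active, so *bexF* is transcribed.
→ *bexF* is ON.
Itaconate is absent, so MorH is active.
No repressor is bound and MorH is active, so *purN* is transcribed.
So PurN is produced and active.
Fumarate is absent, so OxaX is inactive.
With repressor PurN bound, *gixW* is not transcribed.
→ *gixW* is OFF.
Turanose is present, so JovD is active.
No repressor is bound and JovD is active, so *purM* is transcribed.
So PurM is produced and active.
Tagatose is absent, so LutY is inactive.
Required activator LutY is absent, so *kulB* is not transcribed.
So KulB is not produced.
Required activator KulB is absent, so *zorX* is not transcribed.
→ *zorX* is OFF.
c-di-GMP is present, so QilX is inactive.
Citrulline is absent, so LutK is active.
With repressor LutK bound, *gixX* is not transcribed.
So GixX is not produced.
cAMP is present, so BexJ is inactive.
With no repressor bound, *gorN* is transcribed.
→ *gorN* is ON.
2 of the 5 genes are transcribed.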